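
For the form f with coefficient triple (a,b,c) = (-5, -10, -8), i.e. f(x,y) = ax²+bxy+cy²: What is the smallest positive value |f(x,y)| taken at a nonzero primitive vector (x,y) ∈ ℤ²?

translate: b→0 (≡10 mod 10), so (5,10,8)→(5,0,3)
flip: (5,0,3)→(3,0,5)
reduced (well bottom): (3,0,5) with a≤c, −a<b≤a
well minimum |f| = |-3| = 3 (negative-definite)

3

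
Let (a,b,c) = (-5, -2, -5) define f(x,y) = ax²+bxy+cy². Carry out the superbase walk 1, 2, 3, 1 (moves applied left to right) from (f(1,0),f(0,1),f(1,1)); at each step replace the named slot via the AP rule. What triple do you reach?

start (-5,-5,-12) = (f(1,0),f(0,1),f(1,1))
replace slot 1: 2·((-5)+(-12)) − (-5) = -29 → (-29,-5,-12)
replace slot 2: 2·((-29)+(-12)) − (-5) = -77 → (-29,-77,-12)
replace slot 3: 2·((-29)+(-77)) − (-12) = -200 → (-29,-77,-200)
replace slot 1: 2·((-77)+(-200)) − (-29) = -525 → (-525,-77,-200)

-525,-77,-200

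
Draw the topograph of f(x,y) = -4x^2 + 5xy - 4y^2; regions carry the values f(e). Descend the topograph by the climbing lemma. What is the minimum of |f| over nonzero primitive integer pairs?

translate: b→3 (≡-5 mod 8), so (4,-5,4)→(4,3,3)
flip: (4,3,3)→(3,-3,4)
translate: b→3 (≡-3 mod 6), so (3,-3,4)→(3,3,4)
reduced (well bottom): (3,3,4) with a≤c, −a<b≤a
well minimum |f| = |-3| = 3 (negative-definite)

3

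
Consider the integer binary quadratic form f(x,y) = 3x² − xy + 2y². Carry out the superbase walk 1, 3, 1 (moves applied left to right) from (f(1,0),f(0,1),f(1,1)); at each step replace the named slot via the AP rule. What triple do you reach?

start (3,2,4) = (f(1,0),f(0,1),f(1,1))
replace slot 1: 2·(2+4) − 3 = 9 → (9,2,4)
replace slot 3: 2·(9+2) − 4 = 18 → (9,2,18)
replace slot 1: 2·(2+18) − 9 = 31 → (31,2,18)

31,2,18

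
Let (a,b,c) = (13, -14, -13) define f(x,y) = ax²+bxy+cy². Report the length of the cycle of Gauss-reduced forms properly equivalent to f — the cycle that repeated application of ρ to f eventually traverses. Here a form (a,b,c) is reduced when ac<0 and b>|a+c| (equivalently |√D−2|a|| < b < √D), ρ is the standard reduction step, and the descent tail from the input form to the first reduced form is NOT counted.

D = 872, ⌊√D⌋ = 29
descent: ρ → (-13,14,13)  [lands on river]
river: ρ → (13,12,-14)
river: ρ → (-14,16,11)
river: ρ → (11,28,-2)
river: ρ → (-2,28,11)
river: ρ → (11,16,-14)
river: ρ → (-14,12,13)
river: ρ → (13,14,-13)
river: ρ → (-13,12,14)
river: ρ → (14,16,-11)
river: ρ → (-11,28,2)
river: ρ → (2,28,-11)
river: ρ → (-11,16,14)
river: ρ → (14,12,-13)
ρ-cycle length = 14 (tail of 1 descent step not counted)

14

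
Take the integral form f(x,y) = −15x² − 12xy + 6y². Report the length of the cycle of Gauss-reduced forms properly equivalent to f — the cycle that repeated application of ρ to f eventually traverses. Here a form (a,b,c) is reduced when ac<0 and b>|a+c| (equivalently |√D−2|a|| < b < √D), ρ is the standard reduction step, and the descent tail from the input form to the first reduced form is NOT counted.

D = 504, ⌊√D⌋ = 22
descent: ρ → (6,12,-15)  [lands on river]
river: ρ → (-15,18,3)
river: ρ → (3,18,-15)
river: ρ → (-15,12,6)
ρ-cycle length = 4 (tail of 1 descent step not counted)

4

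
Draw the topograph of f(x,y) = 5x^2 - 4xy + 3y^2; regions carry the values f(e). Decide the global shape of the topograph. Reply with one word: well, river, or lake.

D = b²−4ac = (-4)² − 4·5·3 = -44
D < 0 ⇒ definite ⇒ every region one sign ⇒ single well

well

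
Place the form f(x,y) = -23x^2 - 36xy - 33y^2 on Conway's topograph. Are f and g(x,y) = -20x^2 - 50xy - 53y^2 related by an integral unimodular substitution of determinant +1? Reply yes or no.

D₁ = -1740, D₂ = -1740
f is negative-definite; reduce −f:
−f: translate: b→-10 (≡36 mod 46), so (23,36,33)→(23,-10,20)
−f: flip: (23,-10,20)→(20,10,23)
−f: reduced (well bottom): (20,10,23) with a≤c, −a<b≤a
flip sign back: reduced form of f is (-20,-10,-23)
g is negative-definite; reduce −g:
−g: translate: b→10 (≡50 mod 40), so (20,50,53)→(20,10,23)
−g: reduced (well bottom): (20,10,23) with a≤c, −a<b≤a
flip sign back: reduced form of g is (-20,-10,-23)
reduced forms (-20, -10, -23) vs (-20, -10, -23) ⇒ equivalent

yes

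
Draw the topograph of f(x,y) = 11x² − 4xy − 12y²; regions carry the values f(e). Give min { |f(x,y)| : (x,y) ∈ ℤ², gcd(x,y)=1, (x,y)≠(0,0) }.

descent: ρ → (-12,4,11)  [lands on river]
river: ρ → (11,18,-5)
river: ρ → (-5,22,3)
river: ρ → (3,20,-12)
closes: descent 1, river 4
min |a| on river = 3

3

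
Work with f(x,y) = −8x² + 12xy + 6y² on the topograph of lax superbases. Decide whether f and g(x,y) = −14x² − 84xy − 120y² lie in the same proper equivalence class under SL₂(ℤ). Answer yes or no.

D₁ = 336, D₂ = 336
river cycle of f (length 6): (6, 12, -8), (-8, 4, 10), (10, 16, -2), (-2, 16, 10), (10, 4, -8), (-8, 12, 6)
river cycle of g (length 6): (6, 12, -8), (-8, 4, 10), (10, 16, -2), (-2, 16, 10), (10, 4, -8), (-8, 12, 6)
cycles coincide ⇒ equivalent

yes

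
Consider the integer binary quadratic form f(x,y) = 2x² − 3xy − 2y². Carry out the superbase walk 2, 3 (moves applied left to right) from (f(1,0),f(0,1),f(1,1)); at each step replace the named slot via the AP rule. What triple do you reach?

start (2,-2,-3) = (f(1,0),f(0,1),f(1,1))
replace slot 2: 2·(2+(-3)) − (-2) = 0 → (2,0,-3)
replace slot 3: 2·(2+0) − (-3) = 7 → (2,0,7)

2,0,7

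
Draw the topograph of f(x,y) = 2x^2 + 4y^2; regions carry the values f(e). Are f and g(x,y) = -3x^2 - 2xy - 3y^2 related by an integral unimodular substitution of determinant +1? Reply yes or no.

D₁ = -32, D₂ = -32
f: reduced (well bottom): (2,0,4) with a≤c, −a<b≤a
g is negative-definite; reduce −g:
−g: reduced (well bottom): (3,2,3) with a≤c, −a<b≤a
flip sign back: reduced form of g is (-3,-2,-3)
reduced forms (2, 0, 4) vs (-3, -2, -3) ⇒ inequivalent

no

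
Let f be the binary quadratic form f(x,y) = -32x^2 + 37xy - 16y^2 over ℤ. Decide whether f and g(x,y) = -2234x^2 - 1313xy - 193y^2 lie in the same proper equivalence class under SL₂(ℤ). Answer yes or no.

D₁ = -679, D₂ = -679
f is negative-definite; reduce −f:
−f: translate: b→27 (≡-37 mod 64), so (32,-37,16)→(32,27,11)
−f: flip: (32,27,11)→(11,-27,32)
−f: translate: b→-5 (≡-27 mod 22), so (11,-27,32)→(11,-5,16)
−f: reduced (well bottom): (11,-5,16) with a≤c, −a<b≤a
flip sign back: reduced form of f is (-11,5,-16)
g is negative-definite; reduce −g:
−g: flip: (2234,1313,193)→(193,-1313,2234)
−g: translate: b→-155 (≡-1313 mod 386), so (193,-1313,2234)→(193,-155,32)
−g: flip: (193,-155,32)→(32,155,193)
−g: translate: b→27 (≡155 mod 64), so (32,155,193)→(32,27,11)
−g: flip: (32,27,11)→(11,-27,32)
−g: translate: b→-5 (≡-27 mod 22), so (11,-27,32)→(11,-5,16)
−g: reduced (well bottom): (11,-5,16) with a≤c, −a<b≤a
flip sign back: reduced form of g is (-11,5,-16)
reduced forms (-11, 5, -16) vs (-11, 5, -16) ⇒ equivalent

yes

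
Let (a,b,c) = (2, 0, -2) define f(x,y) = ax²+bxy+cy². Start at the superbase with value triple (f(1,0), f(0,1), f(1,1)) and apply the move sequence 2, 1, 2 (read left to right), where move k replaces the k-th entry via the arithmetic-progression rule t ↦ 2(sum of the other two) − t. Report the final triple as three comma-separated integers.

start (2,-2,0) = (f(1,0),f(0,1),f(1,1))
replace slot 2: 2·(2+0) − (-2) = 6 → (2,6,0)
replace slot 1: 2·(6+0) − 2 = 10 → (10,6,0)
replace slot 2: 2·(10+0) − 6 = 14 → (10,14,0)

10,14,0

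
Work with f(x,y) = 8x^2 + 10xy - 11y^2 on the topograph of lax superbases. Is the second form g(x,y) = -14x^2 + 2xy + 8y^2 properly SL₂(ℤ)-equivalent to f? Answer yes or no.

D₁ = 452, D₂ = 452
river cycle of f (length 18): (-11, 12, 7), (7, 16, -7), (-7, 12, 11), (11, 10, -8), (-8, 6, 13), (13, 20, -1), (-1, 20, 13), (13, 6, -8), (-8, 10, 11), (11, 12, -7), … (8 more)
river cycle of g (length 14): (8, 14, -8), (-8, 18, 4), (4, 14, -16), (-16, 18, 2), (2, 18, -16), (-16, 14, 4), (4, 18, -8), (-8, 14, 8), (8, 18, -4), (-4, 14, 16), … (4 more)
cycles differ ⇒ inequivalent

no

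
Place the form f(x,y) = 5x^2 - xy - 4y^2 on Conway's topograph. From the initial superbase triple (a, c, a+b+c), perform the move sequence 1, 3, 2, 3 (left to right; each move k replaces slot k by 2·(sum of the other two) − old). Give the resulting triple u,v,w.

start (5,-4,0) = (f(1,0),f(0,1),f(1,1))
replace slot 1: 2·((-4)+0) − 5 = -13 → (-13,-4,0)
replace slot 3: 2·((-13)+(-4)) − 0 = -34 → (-13,-4,-34)
replace slot 2: 2·((-13)+(-34)) − (-4) = -90 → (-13,-90,-34)
replace slot 3: 2·((-13)+(-90)) − (-34) = -172 → (-13,-90,-172)

-13,-90,-172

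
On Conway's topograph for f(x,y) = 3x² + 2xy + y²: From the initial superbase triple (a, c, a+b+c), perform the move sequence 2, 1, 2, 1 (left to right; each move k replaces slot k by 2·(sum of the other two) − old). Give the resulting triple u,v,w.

start (3,1,6) = (f(1,0),f(0,1),f(1,1))
replace slot 2: 2·(3+6) − 1 = 17 → (3,17,6)
replace slot 1: 2·(17+6) − 3 = 43 → (43,17,6)
replace slot 2: 2·(43+6) − 17 = 81 → (43,81,6)
replace slot 1: 2·(81+6) − 43 = 131 → (131,81,6)

131,81,6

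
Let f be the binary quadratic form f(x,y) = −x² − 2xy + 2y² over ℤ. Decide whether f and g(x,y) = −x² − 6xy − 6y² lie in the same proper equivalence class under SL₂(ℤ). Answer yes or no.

D₁ = 12, D₂ = 12
river cycle of f (length 2): (2, 2, -1), (-1, 2, 2)
river cycle of g (length 2): (-1, 2, 2), (2, 2, -1)
cycles coincide ⇒ equivalent

yes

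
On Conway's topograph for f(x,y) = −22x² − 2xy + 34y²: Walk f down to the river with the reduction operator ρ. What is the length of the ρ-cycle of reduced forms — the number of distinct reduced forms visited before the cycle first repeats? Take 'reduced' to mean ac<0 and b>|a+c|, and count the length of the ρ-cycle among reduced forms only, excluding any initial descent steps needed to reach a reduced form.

D = 2996, ⌊√D⌋ = 54
descent: ρ → (34,2,-22)
descent: ρ → (-22,42,14)  [lands on river]
river: ρ → (14,42,-22)
river: ρ → (-22,46,10)
river: ρ → (10,54,-2)
river: ρ → (-2,54,10)
river: ρ → (10,46,-22)
ρ-cycle length = 6 (tail of 2 descent steps not counted)

6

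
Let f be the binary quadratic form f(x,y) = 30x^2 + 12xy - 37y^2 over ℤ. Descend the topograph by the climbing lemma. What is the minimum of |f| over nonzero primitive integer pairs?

river: ρ → (-37,62,5)
river: ρ → (5,58,-61)
river: ρ → (-61,64,2)
river: ρ → (2,64,-61)
river: ρ → (-61,58,5)
river: ρ → (5,62,-37)
river: ρ → (-37,12,30)
river: ρ → (30,48,-19)
river: ρ → (-19,66,3)
river: ρ → (3,66,-19)
river: ρ → (-19,48,30)
river: ρ → (30,12,-37)
closes: descent 0, river 12
min |a| on river = 2

2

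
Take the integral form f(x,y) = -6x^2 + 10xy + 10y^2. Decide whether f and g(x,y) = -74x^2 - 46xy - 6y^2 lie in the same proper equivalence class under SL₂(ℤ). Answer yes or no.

D₁ = 340, D₂ = 340
river cycle of f (length 6): (10, 10, -6), (-6, 14, 6), (6, 10, -10), (-10, 10, 6), (6, 14, -6), (-6, 10, 10)
river cycle of g (length 6): (-6, 10, 10), (10, 10, -6), (-6, 14, 6), (6, 10, -10), (-10, 10, 6), (6, 14, -6)
cycles coincide ⇒ equivalent

yes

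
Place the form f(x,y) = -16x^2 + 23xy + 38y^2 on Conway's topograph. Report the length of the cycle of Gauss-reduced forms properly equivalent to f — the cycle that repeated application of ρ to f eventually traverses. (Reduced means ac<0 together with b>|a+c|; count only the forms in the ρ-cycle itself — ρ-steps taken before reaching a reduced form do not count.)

D = 2961, ⌊√D⌋ = 54
river: ρ → (38,53,-1)
river: ρ → (-1,53,38)
river: ρ → (38,23,-16)
river: ρ → (-16,41,20)
river: ρ → (20,39,-18)
river: ρ → (-18,33,26)
river: ρ → (26,19,-25)
river: ρ → (-25,31,20)
river: ρ → (20,49,-7)
river: ρ → (-7,49,20)
river: ρ → (20,31,-25)
river: ρ → (-25,19,26)
river: ρ → (26,33,-18)
river: ρ → (-18,39,20)
river: ρ → (20,41,-16)
river: ρ → (-16,23,38)
ρ-cycle length = 16 (tail of 0 descent steps not counted)

16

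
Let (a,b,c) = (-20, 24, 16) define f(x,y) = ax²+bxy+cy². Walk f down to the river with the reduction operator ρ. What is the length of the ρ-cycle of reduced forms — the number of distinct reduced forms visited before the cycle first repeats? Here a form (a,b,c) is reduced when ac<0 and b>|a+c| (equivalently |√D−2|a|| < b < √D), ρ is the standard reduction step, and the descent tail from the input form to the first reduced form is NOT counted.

D = 1856, ⌊√D⌋ = 43
river: ρ → (16,40,-4)
river: ρ → (-4,40,16)
river: ρ → (16,24,-20)
river: ρ → (-20,16,20)
river: ρ → (20,24,-16)
river: ρ → (-16,40,4)
river: ρ → (4,40,-16)
river: ρ → (-16,24,20)
river: ρ → (20,16,-20)
river: ρ → (-20,24,16)
ρ-cycle length = 10 (tail of 0 descent steps not counted)

10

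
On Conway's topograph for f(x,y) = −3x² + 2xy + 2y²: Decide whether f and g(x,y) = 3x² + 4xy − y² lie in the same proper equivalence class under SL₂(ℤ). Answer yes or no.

D₁ = 28, D₂ = 28
river cycle of f (length 4): (2, 2, -3), (-3, 4, 1), (1, 4, -3), (-3, 2, 2)
river cycle of g (length 4): (-1, 4, 3), (3, 2, -2), (-2, 2, 3), (3, 4, -1)
cycles differ ⇒ inequivalent

no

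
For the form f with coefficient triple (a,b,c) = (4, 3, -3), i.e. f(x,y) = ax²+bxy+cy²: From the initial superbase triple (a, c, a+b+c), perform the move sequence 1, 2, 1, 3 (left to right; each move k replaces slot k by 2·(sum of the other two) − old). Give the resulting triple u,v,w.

start (4,-3,4) = (f(1,0),f(0,1),f(1,1))
replace slot 1: 2·((-3)+4) − 4 = -2 → (-2,-3,4)
replace slot 2: 2·((-2)+4) − (-3) = 7 → (-2,7,4)
replace slot 1: 2·(7+4) − (-2) = 24 → (24,7,4)
replace slot 3: 2·(24+7) − 4 = 58 → (24,7,58)

24,7,58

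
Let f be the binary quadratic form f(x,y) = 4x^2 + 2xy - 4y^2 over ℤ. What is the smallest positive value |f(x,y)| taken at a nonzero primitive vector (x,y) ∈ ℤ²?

river: ρ → (-4,6,2)
river: ρ → (2,6,-4)
river: ρ → (-4,2,4)
river: ρ → (4,6,-2)
river: ρ → (-2,6,4)
river: ρ → (4,2,-4)
closes: descent 0, river 6
min |a| on river = 2

2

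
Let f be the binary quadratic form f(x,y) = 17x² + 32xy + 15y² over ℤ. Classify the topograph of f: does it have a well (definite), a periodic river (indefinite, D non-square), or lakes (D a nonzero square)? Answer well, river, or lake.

D = b²−4ac = 32² − 4·17·15 = 4
D = 2² is a perfect square ⇒ form factors over ℤ ⇒ lakes

lake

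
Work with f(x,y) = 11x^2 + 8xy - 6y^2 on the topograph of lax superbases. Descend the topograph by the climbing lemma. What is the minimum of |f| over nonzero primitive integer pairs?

river: ρ → (-6,16,3)
river: ρ → (3,14,-11)
river: ρ → (-11,8,6)
river: ρ → (6,16,-3)
river: ρ → (-3,14,11)
river: ρ → (11,8,-6)
closes: descent 0, river 6
min |a| on river = 3

3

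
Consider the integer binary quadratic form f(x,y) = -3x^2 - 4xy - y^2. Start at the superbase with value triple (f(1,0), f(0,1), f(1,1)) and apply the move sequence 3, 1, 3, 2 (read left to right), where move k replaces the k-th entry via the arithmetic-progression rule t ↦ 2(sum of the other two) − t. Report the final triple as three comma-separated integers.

start (-3,-1,-8) = (f(1,0),f(0,1),f(1,1))
replace slot 3: 2·((-3)+(-1)) − (-8) = 0 → (-3,-1,0)
replace slot 1: 2·((-1)+0) − (-3) = 1 → (1,-1,0)
replace slot 3: 2·(1+(-1)) − 0 = 0 → (1,-1,0)
replace slot 2: 2·(1+0) − (-1) = 3 → (1,3,0)

1,3,0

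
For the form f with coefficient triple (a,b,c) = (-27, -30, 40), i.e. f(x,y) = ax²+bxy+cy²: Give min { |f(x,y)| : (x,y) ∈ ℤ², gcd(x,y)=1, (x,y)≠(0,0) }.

descent: ρ → (40,30,-27)  [lands on river]
river: ρ → (-27,24,43)
river: ρ → (43,62,-8)
river: ρ → (-8,66,27)
river: ρ → (27,42,-32)
river: ρ → (-32,22,37)
river: ρ → (37,52,-17)
river: ρ → (-17,50,40)
closes: descent 1, river 8
min |a| on river = 8

8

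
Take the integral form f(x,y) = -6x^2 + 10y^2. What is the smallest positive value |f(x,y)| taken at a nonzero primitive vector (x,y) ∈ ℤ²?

descent: ρ → (10,0,-6)
descent: ρ → (-6,12,4)  [lands on river]
river: ρ → (4,12,-6)
closes: descent 2, river 2
min |a| on river = 4

4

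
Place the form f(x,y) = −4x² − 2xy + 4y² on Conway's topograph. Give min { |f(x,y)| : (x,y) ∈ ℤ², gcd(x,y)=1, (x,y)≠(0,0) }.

descent: ρ → (4,2,-4)  [lands on river]
river: ρ → (-4,6,2)
river: ρ → (2,6,-4)
river: ρ → (-4,2,4)
river: ρ → (4,6,-2)
river: ρ → (-2,6,4)
closes: descent 1, river 6
min |a| on river = 2

2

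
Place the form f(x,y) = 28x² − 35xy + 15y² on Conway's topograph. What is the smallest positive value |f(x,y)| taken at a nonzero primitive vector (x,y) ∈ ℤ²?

translate: b→21 (≡-35 mod 56), so (28,-35,15)→(28,21,8)
flip: (28,21,8)→(8,-21,28)
translate: b→-5 (≡-21 mod 16), so (8,-21,28)→(8,-5,15)
reduced (well bottom): (8,-5,15) with a≤c, −a<b≤a
well minimum = a = 8

8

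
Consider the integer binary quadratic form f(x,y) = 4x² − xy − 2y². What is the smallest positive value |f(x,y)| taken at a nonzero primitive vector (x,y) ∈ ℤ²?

descent: ρ → (-2,5,1)  [lands on river]
river: ρ → (1,5,-2)
river: ρ → (-2,3,3)
river: ρ → (3,3,-2)
closes: descent 1, river 4
min |a| on river = 1

1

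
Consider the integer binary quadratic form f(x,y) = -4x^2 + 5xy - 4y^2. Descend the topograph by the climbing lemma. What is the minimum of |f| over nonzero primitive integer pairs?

translate: b→3 (≡-5 mod 8), so (4,-5,4)→(4,3,3)
flip: (4,3,3)→(3,-3,4)
translate: b→3 (≡-3 mod 6), so (3,-3,4)→(3,3,4)
reduced (well bottom): (3,3,4) with a≤c, −a<b≤a
well minimum |f| = |-3| = 3 (negative-definite)

3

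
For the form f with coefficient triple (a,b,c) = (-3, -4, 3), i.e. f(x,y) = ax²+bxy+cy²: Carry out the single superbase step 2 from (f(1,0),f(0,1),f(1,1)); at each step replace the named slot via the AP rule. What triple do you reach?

start (-3,3,-4) = (f(1,0),f(0,1),f(1,1))
replace slot 2: 2·((-3)+(-4)) − 3 = -17 → (-3,-17,-4)

-3,-17,-4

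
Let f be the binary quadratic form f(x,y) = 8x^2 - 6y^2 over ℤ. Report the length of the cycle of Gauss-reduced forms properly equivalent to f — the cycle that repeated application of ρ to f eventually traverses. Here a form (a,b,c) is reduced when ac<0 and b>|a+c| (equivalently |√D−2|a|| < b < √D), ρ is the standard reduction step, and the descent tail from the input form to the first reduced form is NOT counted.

D = 192, ⌊√D⌋ = 13
descent: ρ → (-6,12,2)  [lands on river]
river: ρ → (2,12,-6)
ρ-cycle length = 2 (tail of 1 descent step not counted)

2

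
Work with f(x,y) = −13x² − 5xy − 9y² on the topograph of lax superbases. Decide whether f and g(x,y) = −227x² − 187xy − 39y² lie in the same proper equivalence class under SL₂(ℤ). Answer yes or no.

D₁ = -443, D₂ = -443
f is negative-definite; reduce −f:
−f: flip: (13,5,9)→(9,-5,13)
−f: reduced (well bottom): (9,-5,13) with a≤c, −a<b≤a
flip sign back: reduced form of f is (-9,5,-13)
g is negative-definite; reduce −g:
−g: flip: (227,187,39)→(39,-187,227)
−g: translate: b→-31 (≡-187 mod 78), so (39,-187,227)→(39,-31,9)
−g: flip: (39,-31,9)→(9,31,39)
−g: translate: b→-5 (≡31 mod 18), so (9,31,39)→(9,-5,13)
−g: reduced (well bottom): (9,-5,13) with a≤c, −a<b≤a
flip sign back: reduced form of g is (-9,5,-13)
reduced forms (-9, 5, -13) vs (-9, 5, -13) ⇒ equivalent

yes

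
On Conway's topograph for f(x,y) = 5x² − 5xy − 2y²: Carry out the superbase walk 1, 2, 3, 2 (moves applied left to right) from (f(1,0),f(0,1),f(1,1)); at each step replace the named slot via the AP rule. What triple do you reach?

start (5,-2,-2) = (f(1,0),f(0,1),f(1,1))
replace slot 1: 2·((-2)+(-2)) − 5 = -13 → (-13,-2,-2)
replace slot 2: 2·((-13)+(-2)) − (-2) = -28 → (-13,-28,-2)
replace slot 3: 2·((-13)+(-28)) − (-2) = -80 → (-13,-28,-80)
replace slot 2: 2·((-13)+(-80)) − (-28) = -158 → (-13,-158,-80)

-13,-158,-80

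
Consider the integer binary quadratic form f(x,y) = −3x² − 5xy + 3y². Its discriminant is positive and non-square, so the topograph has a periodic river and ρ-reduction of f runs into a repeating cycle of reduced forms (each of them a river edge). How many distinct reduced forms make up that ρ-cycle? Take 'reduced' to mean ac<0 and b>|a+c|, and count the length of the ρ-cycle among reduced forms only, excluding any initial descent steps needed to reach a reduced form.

D = 61, ⌊√D⌋ = 7
descent: ρ → (3,5,-3)  [lands on river]
river: ρ → (-3,7,1)
river: ρ → (1,7,-3)
river: ρ → (-3,5,3)
river: ρ → (3,7,-1)
river: ρ → (-1,7,3)
ρ-cycle length = 6 (tail of 1 descent step not counted)

6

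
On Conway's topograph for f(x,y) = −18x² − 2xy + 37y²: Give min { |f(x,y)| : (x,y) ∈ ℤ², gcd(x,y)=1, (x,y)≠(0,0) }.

descent: ρ → (37,2,-18)
descent: ρ → (-18,34,21)  [lands on river]
river: ρ → (21,50,-2)
river: ρ → (-2,50,21)
river: ρ → (21,34,-18)
river: ρ → (-18,38,17)
river: ρ → (17,30,-26)
river: ρ → (-26,22,21)
river: ρ → (21,20,-27)
river: ρ → (-27,34,14)
river: ρ → (14,50,-3)
river: ρ → (-3,46,46)
river: ρ → (46,46,-3)
river: ρ → (-3,50,14)
river: ρ → (14,34,-27)
river: ρ → (-27,20,21)
river: ρ → (21,22,-26)
river: ρ → (-26,30,17)
river: ρ → (17,38,-18)
closes: descent 2, river 18
min |a| on river = 2

2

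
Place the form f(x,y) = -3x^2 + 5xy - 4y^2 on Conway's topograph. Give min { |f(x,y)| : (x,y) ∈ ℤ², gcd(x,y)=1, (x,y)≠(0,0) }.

translate: b→1 (≡-5 mod 6), so (3,-5,4)→(3,1,2)
flip: (3,1,2)→(2,-1,3)
reduced (well bottom): (2,-1,3) with a≤c, −a<b≤a
well minimum |f| = |-2| = 2 (negative-definite)

2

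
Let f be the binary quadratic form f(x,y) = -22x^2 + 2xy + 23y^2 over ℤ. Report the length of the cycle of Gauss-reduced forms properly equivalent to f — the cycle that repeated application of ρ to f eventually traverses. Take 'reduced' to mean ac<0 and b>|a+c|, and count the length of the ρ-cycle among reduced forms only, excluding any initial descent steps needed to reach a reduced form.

D = 2028, ⌊√D⌋ = 45
river: ρ → (23,44,-1)
river: ρ → (-1,44,23)
river: ρ → (23,2,-22)
river: ρ → (-22,42,3)
river: ρ → (3,42,-22)
river: ρ → (-22,2,23)
ρ-cycle length = 6 (tail of 0 descent steps not counted)

6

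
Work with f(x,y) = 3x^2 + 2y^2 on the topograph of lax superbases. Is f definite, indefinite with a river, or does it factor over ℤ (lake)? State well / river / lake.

D = b²−4ac = 0² − 4·3·2 = -24
D < 0 ⇒ definite ⇒ every region one sign ⇒ single well

well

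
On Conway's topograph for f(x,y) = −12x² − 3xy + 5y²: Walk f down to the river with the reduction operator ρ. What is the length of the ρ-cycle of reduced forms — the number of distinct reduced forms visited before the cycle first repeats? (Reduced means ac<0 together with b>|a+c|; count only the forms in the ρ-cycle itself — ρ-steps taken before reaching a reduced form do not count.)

D = 249, ⌊√D⌋ = 15
descent: ρ → (5,13,-4)  [lands on river]
river: ρ → (-4,11,8)
river: ρ → (8,5,-7)
river: ρ → (-7,9,6)
river: ρ → (6,15,-1)
river: ρ → (-1,15,6)
river: ρ → (6,9,-7)
river: ρ → (-7,5,8)
river: ρ → (8,11,-4)
river: ρ → (-4,13,5)
river: ρ → (5,7,-10)
river: ρ → (-10,13,2)
river: ρ → (2,15,-3)
river: ρ → (-3,15,2)
river: ρ → (2,13,-10)
river: ρ → (-10,7,5)
ρ-cycle length = 16 (tail of 1 descent step not counted)

16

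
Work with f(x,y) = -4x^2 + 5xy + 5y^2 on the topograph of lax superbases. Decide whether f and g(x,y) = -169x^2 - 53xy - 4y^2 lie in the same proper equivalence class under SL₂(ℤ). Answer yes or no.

D₁ = 105, D₂ = 105
river cycle of f (length 6): (5, 5, -4), (-4, 3, 6), (6, 9, -1), (-1, 9, 6), (6, 3, -4), (-4, 5, 5)
river cycle of g (length 6): (-4, 5, 5), (5, 5, -4), (-4, 3, 6), (6, 9, -1), (-1, 9, 6), (6, 3, -4)
cycles coincide ⇒ equivalent

yes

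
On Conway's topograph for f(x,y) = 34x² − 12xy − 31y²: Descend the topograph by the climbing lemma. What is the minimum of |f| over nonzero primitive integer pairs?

descent: ρ → (-31,12,34)  [lands on river]
river: ρ → (34,56,-9)
river: ρ → (-9,52,46)
river: ρ → (46,40,-15)
river: ρ → (-15,50,31)
river: ρ → (31,12,-34)
river: ρ → (-34,56,9)
river: ρ → (9,52,-46)
river: ρ → (-46,40,15)
river: ρ → (15,50,-31)
closes: descent 1, river 10
min |a| on river = 9

9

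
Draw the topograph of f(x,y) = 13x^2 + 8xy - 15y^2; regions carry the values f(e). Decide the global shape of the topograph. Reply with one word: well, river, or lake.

D = b²−4ac = 8² − 4·13·(-15) = 844
D > 0 non-square ⇒ indefinite ⇒ periodic river

river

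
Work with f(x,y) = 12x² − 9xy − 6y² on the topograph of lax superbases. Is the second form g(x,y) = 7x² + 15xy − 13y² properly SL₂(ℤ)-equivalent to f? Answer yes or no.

D₁ = 369, D₂ = 589
discriminants differ ⇒ not SL₂(ℤ)-equivalent

no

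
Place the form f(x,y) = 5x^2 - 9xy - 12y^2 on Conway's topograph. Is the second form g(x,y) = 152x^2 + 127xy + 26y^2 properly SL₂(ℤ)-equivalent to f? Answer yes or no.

D₁ = 321, D₂ = 321
river cycle of f (length 6): (-12, 9, 5), (5, 11, -10), (-10, 9, 6), (6, 15, -4), (-4, 17, 2), (2, 15, -12)
river cycle of g (length 6): (2, 15, -12), (-12, 9, 5), (5, 11, -10), (-10, 9, 6), (6, 15, -4), (-4, 17, 2)
cycles coincide ⇒ equivalent

yes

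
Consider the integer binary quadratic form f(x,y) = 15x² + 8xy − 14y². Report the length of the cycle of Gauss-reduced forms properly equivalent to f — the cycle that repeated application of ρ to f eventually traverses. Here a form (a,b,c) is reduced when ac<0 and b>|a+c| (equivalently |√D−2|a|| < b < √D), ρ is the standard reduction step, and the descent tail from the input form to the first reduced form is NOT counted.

D = 904, ⌊√D⌋ = 30
river: ρ → (-14,20,9)
river: ρ → (9,16,-18)
river: ρ → (-18,20,7)
river: ρ → (7,22,-15)
river: ρ → (-15,8,14)
river: ρ → (14,20,-9)
river: ρ → (-9,16,18)
river: ρ → (18,20,-7)
river: ρ → (-7,22,15)
river: ρ → (15,8,-14)
ρ-cycle length = 10 (tail of 0 descent steps not counted)

10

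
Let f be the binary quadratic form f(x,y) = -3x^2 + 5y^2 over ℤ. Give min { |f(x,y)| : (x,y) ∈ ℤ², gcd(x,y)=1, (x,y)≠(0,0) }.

descent: ρ → (5,0,-3)
descent: ρ → (-3,6,2)  [lands on river]
river: ρ → (2,6,-3)
closes: descent 2, river 2
min |a| on river = 2

2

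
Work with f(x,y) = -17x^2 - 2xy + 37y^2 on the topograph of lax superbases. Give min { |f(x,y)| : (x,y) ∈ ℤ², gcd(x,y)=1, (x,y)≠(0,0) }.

descent: ρ → (37,2,-17)
descent: ρ → (-17,32,22)  [lands on river]
river: ρ → (22,12,-27)
river: ρ → (-27,42,7)
river: ρ → (7,42,-27)
river: ρ → (-27,12,22)
river: ρ → (22,32,-17)
river: ρ → (-17,36,18)
river: ρ → (18,36,-17)
closes: descent 2, river 8
min |a| on river = 7

7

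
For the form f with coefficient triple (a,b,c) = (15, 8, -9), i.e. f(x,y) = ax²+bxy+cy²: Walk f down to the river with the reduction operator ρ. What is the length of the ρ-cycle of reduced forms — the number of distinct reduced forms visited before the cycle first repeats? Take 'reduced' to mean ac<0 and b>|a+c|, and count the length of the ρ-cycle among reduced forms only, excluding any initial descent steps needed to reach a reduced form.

D = 604, ⌊√D⌋ = 24
river: ρ → (-9,10,14)
river: ρ → (14,18,-5)
river: ρ → (-5,22,6)
river: ρ → (6,14,-17)
river: ρ → (-17,20,3)
river: ρ → (3,22,-10)
river: ρ → (-10,18,7)
river: ρ → (7,24,-1)
river: ρ → (-1,24,7)
river: ρ → (7,18,-10)
river: ρ → (-10,22,3)
river: ρ → (3,20,-17)
river: ρ → (-17,14,6)
river: ρ → (6,22,-5)
river: ρ → (-5,18,14)
river: ρ → (14,10,-9)
river: ρ → (-9,8,15)
river: ρ → (15,22,-2)
river: ρ → (-2,22,15)
river: ρ → (15,8,-9)
ρ-cycle length = 20 (tail of 0 descent steps not counted)

20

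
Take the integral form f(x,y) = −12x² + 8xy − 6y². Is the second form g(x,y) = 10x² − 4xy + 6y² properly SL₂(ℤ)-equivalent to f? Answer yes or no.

D₁ = -224, D₂ = -224
f is negative-definite; reduce −f:
−f: flip: (12,-8,6)→(6,8,12)
−f: translate: b→-4 (≡8 mod 12), so (6,8,12)→(6,-4,10)
−f: reduced (well bottom): (6,-4,10) with a≤c, −a<b≤a
flip sign back: reduced form of f is (-6,4,-10)
g: flip: (10,-4,6)→(6,4,10)
g: reduced (well bottom): (6,4,10) with a≤c, −a<b≤a
reduced forms (-6, 4, -10) vs (6, 4, 10) ⇒ inequivalent

no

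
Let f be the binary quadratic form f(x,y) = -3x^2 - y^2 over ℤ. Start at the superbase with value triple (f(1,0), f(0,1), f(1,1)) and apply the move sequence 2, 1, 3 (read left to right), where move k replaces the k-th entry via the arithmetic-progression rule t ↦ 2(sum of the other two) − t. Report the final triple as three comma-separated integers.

start (-3,-1,-4) = (f(1,0),f(0,1),f(1,1))
replace slot 2: 2·((-3)+(-4)) − (-1) = -13 → (-3,-13,-4)
replace slot 1: 2·((-13)+(-4)) − (-3) = -31 → (-31,-13,-4)
replace slot 3: 2·((-31)+(-13)) − (-4) = -84 → (-31,-13,-84)

-31,-13,-84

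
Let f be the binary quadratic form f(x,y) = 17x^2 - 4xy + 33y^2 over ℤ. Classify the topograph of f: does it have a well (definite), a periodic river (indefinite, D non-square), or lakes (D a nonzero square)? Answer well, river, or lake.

D = b²−4ac = (-4)² − 4·17·33 = -2228
D < 0 ⇒ definite ⇒ every region one sign ⇒ single well

well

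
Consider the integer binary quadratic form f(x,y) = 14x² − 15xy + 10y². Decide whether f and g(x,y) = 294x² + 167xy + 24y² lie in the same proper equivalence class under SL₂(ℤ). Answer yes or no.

D₁ = -335, D₂ = -335
f: translate: b→13 (≡-15 mod 28), so (14,-15,10)→(14,13,9)
f: flip: (14,13,9)→(9,-13,14)
f: translate: b→5 (≡-13 mod 18), so (9,-13,14)→(9,5,10)
f: reduced (well bottom): (9,5,10) with a≤c, −a<b≤a
g: flip: (294,167,24)→(24,-167,294)
g: translate: b→-23 (≡-167 mod 48), so (24,-167,294)→(24,-23,9)
g: flip: (24,-23,9)→(9,23,24)
g: translate: b→5 (≡23 mod 18), so (9,23,24)→(9,5,10)
g: reduced (well bottom): (9,5,10) with a≤c, −a<b≤a
reduced forms (9, 5, 10) vs (9, 5, 10) ⇒ equivalent

yes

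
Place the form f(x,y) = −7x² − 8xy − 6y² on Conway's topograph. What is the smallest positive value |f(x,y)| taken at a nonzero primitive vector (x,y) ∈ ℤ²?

translate: b→-6 (≡8 mod 14), so (7,8,6)→(7,-6,5)
flip: (7,-6,5)→(5,6,7)
translate: b→-4 (≡6 mod 10), so (5,6,7)→(5,-4,6)
reduced (well bottom): (5,-4,6) with a≤c, −a<b≤a
well minimum |f| = |-5| = 5 (negative-definite)

5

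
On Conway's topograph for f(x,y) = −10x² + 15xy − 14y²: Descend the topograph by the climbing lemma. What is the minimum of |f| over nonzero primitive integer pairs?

translate: b→5 (≡-15 mod 20), so (10,-15,14)→(10,5,9)
flip: (10,5,9)→(9,-5,10)
reduced (well bottom): (9,-5,10) with a≤c, −a<b≤a
well minimum |f| = |-9| = 9 (negative-definite)

9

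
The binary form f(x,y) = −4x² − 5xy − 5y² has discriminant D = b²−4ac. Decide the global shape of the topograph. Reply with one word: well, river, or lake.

D = b²−4ac = (-5)² − 4·(-4)·(-5) = -55
D < 0 ⇒ definite ⇒ every region one sign ⇒ single well

well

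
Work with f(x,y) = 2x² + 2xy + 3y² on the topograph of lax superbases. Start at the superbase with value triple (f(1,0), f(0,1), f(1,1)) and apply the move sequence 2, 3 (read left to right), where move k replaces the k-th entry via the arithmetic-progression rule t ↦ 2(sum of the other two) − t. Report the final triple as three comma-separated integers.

start (2,3,7) = (f(1,0),f(0,1),f(1,1))
replace slot 2: 2·(2+7) − 3 = 15 → (2,15,7)
replace slot 3: 2·(2+15) − 7 = 27 → (2,15,27)

2,15,27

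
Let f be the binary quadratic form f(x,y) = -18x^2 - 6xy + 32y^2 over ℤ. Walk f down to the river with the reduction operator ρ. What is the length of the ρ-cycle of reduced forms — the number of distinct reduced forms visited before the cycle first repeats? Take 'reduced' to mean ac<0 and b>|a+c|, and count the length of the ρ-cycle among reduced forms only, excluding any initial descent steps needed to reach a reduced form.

D = 2340, ⌊√D⌋ = 48
descent: ρ → (32,6,-18)
descent: ρ → (-18,30,20)  [lands on river]
river: ρ → (20,10,-28)
river: ρ → (-28,46,2)
river: ρ → (2,46,-28)
river: ρ → (-28,10,20)
river: ρ → (20,30,-18)
river: ρ → (-18,42,8)
river: ρ → (8,38,-28)
river: ρ → (-28,18,18)
river: ρ → (18,18,-28)
river: ρ → (-28,38,8)
river: ρ → (8,42,-18)
ρ-cycle length = 12 (tail of 2 descent steps not counted)

12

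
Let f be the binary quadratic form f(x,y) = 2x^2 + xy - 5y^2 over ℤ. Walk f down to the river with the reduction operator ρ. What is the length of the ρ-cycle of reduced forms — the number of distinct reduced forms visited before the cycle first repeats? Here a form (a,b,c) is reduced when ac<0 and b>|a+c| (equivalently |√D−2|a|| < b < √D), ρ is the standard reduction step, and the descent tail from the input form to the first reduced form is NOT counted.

D = 41, ⌊√D⌋ = 6
descent: ρ → (-5,-1,2)
descent: ρ → (2,5,-2)  [lands on river]
river: ρ → (-2,3,4)
river: ρ → (4,5,-1)
river: ρ → (-1,5,4)
river: ρ → (4,3,-2)
river: ρ → (-2,5,2)
river: ρ → (2,3,-4)
river: ρ → (-4,5,1)
river: ρ → (1,5,-4)
river: ρ → (-4,3,2)
ρ-cycle length = 10 (tail of 2 descent steps not counted)

10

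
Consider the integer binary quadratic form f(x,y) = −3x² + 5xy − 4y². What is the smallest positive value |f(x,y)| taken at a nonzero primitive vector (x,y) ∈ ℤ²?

translate: b→1 (≡-5 mod 6), so (3,-5,4)→(3,1,2)
flip: (3,1,2)→(2,-1,3)
reduced (well bottom): (2,-1,3) with a≤c, −a<b≤a
well minimum |f| = |-2| = 2 (negative-definite)

2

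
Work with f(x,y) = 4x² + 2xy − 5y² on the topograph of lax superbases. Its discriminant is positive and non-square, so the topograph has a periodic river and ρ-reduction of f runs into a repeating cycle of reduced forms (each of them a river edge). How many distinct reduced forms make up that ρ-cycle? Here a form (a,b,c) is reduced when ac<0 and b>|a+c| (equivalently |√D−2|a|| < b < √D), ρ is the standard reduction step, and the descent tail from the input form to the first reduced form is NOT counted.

D = 84, ⌊√D⌋ = 9
river: ρ → (-5,8,1)
river: ρ → (1,8,-5)
river: ρ → (-5,2,4)
river: ρ → (4,6,-3)
river: ρ → (-3,6,4)
river: ρ → (4,2,-5)
ρ-cycle length = 6 (tail of 0 descent steps not counted)

6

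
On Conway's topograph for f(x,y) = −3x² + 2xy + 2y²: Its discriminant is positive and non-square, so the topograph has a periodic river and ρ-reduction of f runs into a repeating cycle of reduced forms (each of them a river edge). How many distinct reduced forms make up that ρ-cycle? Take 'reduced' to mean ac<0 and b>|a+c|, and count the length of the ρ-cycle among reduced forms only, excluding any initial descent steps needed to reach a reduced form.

D = 28, ⌊√D⌋ = 5
river: ρ → (2,2,-3)
river: ρ → (-3,4,1)
river: ρ → (1,4,-3)
river: ρ → (-3,2,2)
ρ-cycle length = 4 (tail of 0 descent steps not counted)

4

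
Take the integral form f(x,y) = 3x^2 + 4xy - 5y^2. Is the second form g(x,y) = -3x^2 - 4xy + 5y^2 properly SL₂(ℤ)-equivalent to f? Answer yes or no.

D₁ = 76, D₂ = 76
river cycle of f (length 6): (-5, 6, 2), (2, 6, -5), (-5, 4, 3), (3, 8, -1), (-1, 8, 3), (3, 4, -5)
river cycle of g (length 6): (5, 4, -3), (-3, 8, 1), (1, 8, -3), (-3, 4, 5), (5, 6, -2), (-2, 6, 5)
cycles differ ⇒ inequivalent

no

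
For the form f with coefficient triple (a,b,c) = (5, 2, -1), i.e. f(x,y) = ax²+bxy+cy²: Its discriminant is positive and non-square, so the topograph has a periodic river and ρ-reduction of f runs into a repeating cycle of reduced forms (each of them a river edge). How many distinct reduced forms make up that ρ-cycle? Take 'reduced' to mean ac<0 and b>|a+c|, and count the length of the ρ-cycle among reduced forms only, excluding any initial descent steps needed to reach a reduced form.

D = 24, ⌊√D⌋ = 4
descent: ρ → (-1,4,2)  [lands on river]
river: ρ → (2,4,-1)
ρ-cycle length = 2 (tail of 1 descent step not counted)

2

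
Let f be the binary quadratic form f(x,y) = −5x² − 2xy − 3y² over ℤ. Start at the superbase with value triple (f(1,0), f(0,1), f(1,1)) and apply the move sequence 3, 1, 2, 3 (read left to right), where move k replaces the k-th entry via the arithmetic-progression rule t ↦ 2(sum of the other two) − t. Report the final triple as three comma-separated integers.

start (-5,-3,-10) = (f(1,0),f(0,1),f(1,1))
replace slot 3: 2·((-5)+(-3)) − (-10) = -6 → (-5,-3,-6)
replace slot 1: 2·((-3)+(-6)) − (-5) = -13 → (-13,-3,-6)
replace slot 2: 2·((-13)+(-6)) − (-3) = -35 → (-13,-35,-6)
replace slot 3: 2·((-13)+(-35)) − (-6) = -90 → (-13,-35,-90)

-13,-35,-90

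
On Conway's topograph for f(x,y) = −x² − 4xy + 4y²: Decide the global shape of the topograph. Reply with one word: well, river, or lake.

D = b²−4ac = (-4)² − 4·(-1)·4 = 32
D > 0 non-square ⇒ indefinite ⇒ periodic river

river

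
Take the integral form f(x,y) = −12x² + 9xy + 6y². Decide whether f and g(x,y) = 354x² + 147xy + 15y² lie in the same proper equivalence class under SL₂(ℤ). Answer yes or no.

D₁ = 369, D₂ = 369
river cycle of f (length 10): (6, 15, -6), (-6, 9, 12), (12, 15, -3), (-3, 15, 12), (12, 9, -6), (-6, 15, 6), (6, 9, -12), (-12, 15, 3), (3, 15, -12), (-12, 9, 6)
river cycle of g (length 10): (-6, 9, 12), (12, 15, -3), (-3, 15, 12), (12, 9, -6), (-6, 15, 6), (6, 9, -12), (-12, 15, 3), (3, 15, -12), (-12, 9, 6), (6, 15, -6)
cycles coincide ⇒ equivalent

yes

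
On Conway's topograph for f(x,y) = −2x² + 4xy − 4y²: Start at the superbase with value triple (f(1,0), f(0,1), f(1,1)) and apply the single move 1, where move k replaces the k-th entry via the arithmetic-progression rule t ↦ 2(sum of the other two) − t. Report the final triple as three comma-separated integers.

start (-2,-4,-2) = (f(1,0),f(0,1),f(1,1))
replace slot 1: 2·((-4)+(-2)) − (-2) = -10 → (-10,-4,-2)

-10,-4,-2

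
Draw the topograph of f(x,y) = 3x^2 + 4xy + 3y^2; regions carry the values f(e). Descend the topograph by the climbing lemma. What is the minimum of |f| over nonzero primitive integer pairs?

translate: b→-2 (≡4 mod 6), so (3,4,3)→(3,-2,2)
flip: (3,-2,2)→(2,2,3)
reduced (well bottom): (2,2,3) with a≤c, −a<b≤a
well minimum = a = 2

2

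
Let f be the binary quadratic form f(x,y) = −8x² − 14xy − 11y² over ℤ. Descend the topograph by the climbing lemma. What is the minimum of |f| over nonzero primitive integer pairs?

translate: b→-2 (≡14 mod 16), so (8,14,11)→(8,-2,5)
flip: (8,-2,5)→(5,2,8)
reduced (well bottom): (5,2,8) with a≤c, −a<b≤a
well minimum |f| = |-5| = 5 (negative-definite)

5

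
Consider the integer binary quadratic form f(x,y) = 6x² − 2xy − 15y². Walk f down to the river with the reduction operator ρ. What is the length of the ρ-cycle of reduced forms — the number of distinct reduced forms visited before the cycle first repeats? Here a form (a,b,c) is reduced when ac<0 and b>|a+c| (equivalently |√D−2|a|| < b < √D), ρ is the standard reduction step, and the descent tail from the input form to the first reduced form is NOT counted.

D = 364, ⌊√D⌋ = 19
descent: ρ → (-15,2,6)
descent: ρ → (6,10,-11)  [lands on river]
river: ρ → (-11,12,5)
river: ρ → (5,18,-2)
river: ρ → (-2,18,5)
river: ρ → (5,12,-11)
river: ρ → (-11,10,6)
river: ρ → (6,14,-7)
river: ρ → (-7,14,6)
ρ-cycle length = 8 (tail of 2 descent steps not counted)

8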